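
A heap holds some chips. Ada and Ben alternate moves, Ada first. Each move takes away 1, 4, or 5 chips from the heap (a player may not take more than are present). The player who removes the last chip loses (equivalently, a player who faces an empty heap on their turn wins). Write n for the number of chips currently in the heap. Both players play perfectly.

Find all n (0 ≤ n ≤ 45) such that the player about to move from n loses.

1, 3, 9, 11, 17, 19, 25, 27, 33, 35, 41, 43

Positions with no move are W. A position that does have a move is losing for the player to move precisely when every available move leads to a winning position for the opponent. Fill in the labels:
n=0: no move; the opponent has just taken the last chip and therefore loses → W
n=1: only reaches 0(W), which is W → L
n=2: reaches L-position 1 → W
n=3: only reaches 2(W), which is W → L
n=4: reaches L-position 3 → W
n=5: reaches L-position 1 → W
n=6: reaches L-position 1 → W
n=7: reaches L-position 3 → W
n=8: reaches L-position 3 → W
n=9: only reaches 8(W), 5(W), 4(W), all W → L
n=10: reaches L-position 9 → W
n=11: only reaches 10(W), 7(W), 6(W), all W → L
n=12: reaches L-position 11 → W
n=13: reaches L-position 9 → W
n=14: reaches L-position 9 → W
n=15: reaches L-position 11 → W
n=16: reaches L-position 11 → W
n=17: only reaches 16(W), 13(W), 12(W), all W → L
n=18: reaches L-position 17 → W
n=19: only reaches 18(W), 15(W), 14(W), all W → L
n=20: reaches L-position 19 → W
n=21: reaches L-position 17 → W
n=22: reaches L-position 17 → W
n=23: reaches L-position 19 → W
n=24: reaches L-position 19 → W
n=25: only reaches 24(W), 21(W), 20(W), all W → L
n=26: reaches L-position 25 → W
n=27: only reaches 26(W), 23(W), 22(W), all W → L
n=28: reaches L-position 27 → W
n=29: reaches L-position 25 → W
n=30: reaches L-position 25 → W
n=31: reaches L-position 27 → W
n=32: reaches L-position 27 → W
n=33: only reaches 32(W), 29(W), 28(W), all W → L
n=34: reaches L-position 33 → W
n=35: only reaches 34(W), 31(W), 30(W), all W → L
n=36: reaches L-position 35 → W
n=37: reaches L-position 33 → W
n=38: reaches L-position 33 → W
n=39: reaches L-position 35 → W
n=40: reaches L-position 35 → W
n=41: only reaches 40(W), 37(W), 36(W), all W → L
n=42: reaches L-position 41 → W
n=43: only reaches 42(W), 39(W), 38(W), all W → L
n=44: reaches L-position 43 → W
n=45: reaches L-position 41 → W
Reading off the rows marked L gives the requested list; there are 12 such values of n.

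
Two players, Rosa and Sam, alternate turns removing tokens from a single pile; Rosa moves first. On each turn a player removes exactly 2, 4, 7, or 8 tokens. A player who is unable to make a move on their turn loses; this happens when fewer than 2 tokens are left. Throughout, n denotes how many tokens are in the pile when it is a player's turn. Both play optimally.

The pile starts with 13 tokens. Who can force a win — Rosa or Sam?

Rosa wins.

Positions with no move are L. A position that does have a move is losing for the player to move precisely when every available move leads to a winning position for the opponent. Fill in the labels:
n=0: no move → L
n=1: no move → L
n=2: W (go to 0, an L position)
n=3: W (go to 1, an L position)
n=4: W (go to 0, an L position)
n=5: W (go to 1, an L position)
n=6: L (options 4(W), 2(W) are all W)
n=7: W (go to 0, an L position)
n=8: W (go to 6, an L position)
n=9: W (go to 1, an L position)
n=10: W (go to 6, an L position)
n=11: L (options 9(W), 7(W), 4(W), 3(W) are all W)
n=12: L (options 10(W), 8(W), 5(W), 4(W) are all W)
n=13: W (go to 11, an L position)
The starting position 13 is W: Rosa should remove 2, leaving 11, handing over an L position.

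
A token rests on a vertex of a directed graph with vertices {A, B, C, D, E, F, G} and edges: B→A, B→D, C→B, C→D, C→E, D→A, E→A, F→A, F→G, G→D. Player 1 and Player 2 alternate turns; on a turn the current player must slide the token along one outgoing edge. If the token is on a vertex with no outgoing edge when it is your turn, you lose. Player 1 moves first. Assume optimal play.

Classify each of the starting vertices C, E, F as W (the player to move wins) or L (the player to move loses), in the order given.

C: L, E: W, F: W

Use the standard recursion: the mover loses at a terminal position; elsewhere, the mover wins exactly when some move hands the opponent an L position.
Every edge goes from a vertex to one that appears earlier in the order A, D, B, E, C, G, F, so processing vertices in that order labels each vertex after all of its successors.
A: no outgoing edge → L
D: can move to A, which is L ⇒ W
B: can move to A, which is L ⇒ W
E: can move to A, which is L ⇒ W
C: moves to E(W), B(W), D(W); every one is W ⇒ L
G: the only move is to D(W), a W ⇒ L
F: can move to G, which is L ⇒ W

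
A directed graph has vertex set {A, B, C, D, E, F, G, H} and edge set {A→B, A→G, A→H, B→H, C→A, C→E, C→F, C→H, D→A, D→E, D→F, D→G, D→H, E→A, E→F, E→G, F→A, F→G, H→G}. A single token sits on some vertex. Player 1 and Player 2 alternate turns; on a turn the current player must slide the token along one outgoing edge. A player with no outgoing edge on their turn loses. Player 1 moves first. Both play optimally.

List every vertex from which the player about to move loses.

Positions with no move are L. A position that does have a move is losing for the player to move precisely when every available move leads to a winning position for the opponent. Fill in the labels:
Every edge goes from a vertex to one that appears earlier in the order G, H, B, A, F, E, D, C, so processing vertices in that order labels each vertex after all of its successors.
G: no outgoing edge → L
H: reaches L-position G → W
B: only reaches H(W), which is W → L
A: reaches L-position B → W
F: reaches L-position G → W
E: reaches L-position G → W
D: reaches L-position G → W
C: only reaches E(W), F(W), A(W), H(W), all W → L
Reading off the rows marked L gives the requested list; there are 3 such vertices.

B, C, G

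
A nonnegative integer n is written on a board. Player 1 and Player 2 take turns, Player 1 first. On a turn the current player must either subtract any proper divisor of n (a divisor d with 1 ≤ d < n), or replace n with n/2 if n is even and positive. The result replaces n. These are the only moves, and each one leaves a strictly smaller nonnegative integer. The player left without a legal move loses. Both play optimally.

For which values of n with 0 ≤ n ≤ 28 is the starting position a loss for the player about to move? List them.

0, 1, 3, 5, 7, 9, 11, 13, 15, 17, 19, 21, 23, 25, 27

Use the standard recursion: the mover loses at a terminal position; elsewhere, the mover wins exactly when some move hands the opponent an L position.
n=0: no move → L
n=1: no move → L
n=2: W (go to 1, an L position)
n=3: L (sole option 2(W) is W)
n=4: W (go to 3, an L position)
n=5: L (sole option 4(W) is W)
n=6: W (go to 3, an L position)
n=7: L (sole option 6(W) is W)
n=8: W (go to 7, an L position)
n=9: L (options 6(W), 8(W) are all W)
n=10: W (go to 5, an L position)
n=11: L (sole option 10(W) is W)
n=12: W (go to 9, an L position)
n=13: L (sole option 12(W) is W)
n=14: W (go to 7, an L position)
n=15: L (options 10(W), 12(W), 14(W) are all W)
n=16: W (go to 15, an L position)
n=17: L (sole option 16(W) is W)
n=18: W (go to 9, an L position)
n=19: L (sole option 18(W) is W)
n=20: W (go to 15, an L position)
n=21: L (options 14(W), 18(W), 20(W) are all W)
n=22: W (go to 11, an L position)
n=23: L (sole option 22(W) is W)
n=24: W (go to 21, an L position)
n=25: L (options 20(W), 24(W) are all W)
n=26: W (go to 13, an L position)
n=27: L (options 18(W), 24(W), 26(W) are all W)
n=28: W (go to 21, an L position)
The losing starting values of n are exactly the entries labelled L in this table (15 of them).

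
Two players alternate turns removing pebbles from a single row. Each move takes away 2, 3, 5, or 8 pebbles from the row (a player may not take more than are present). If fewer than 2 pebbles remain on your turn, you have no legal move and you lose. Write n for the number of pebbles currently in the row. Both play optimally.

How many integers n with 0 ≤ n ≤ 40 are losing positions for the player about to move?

Use the standard recursion: the mover loses at a terminal position; elsewhere, the mover wins exactly when some move hands the opponent an L position.
n=0: no move → L
n=1: no move → L
n=2: reaches L-position 0 → W
n=3: reaches L-position 1 → W
n=4: reaches L-position 1 → W
n=5: reaches L-position 0 → W
n=6: reaches L-position 1 → W
n=7: only reaches 5(W), 4(W), 2(W), all W → L
n=8: reaches L-position 0 → W
n=9: reaches L-position 7 → W
n=10: reaches L-position 7 → W
n=11: only reaches 9(W), 8(W), 6(W), 3(W), all W → L
n=12: reaches L-position 7 → W
n=13: reaches L-position 11 → W
n=14: reaches L-position 11 → W
n=15: reaches L-position 7 → W
n=16: reaches L-position 11 → W
n=17: only reaches 15(W), 14(W), 12(W), 9(W), all W → L
n=18: only reaches 16(W), 15(W), 13(W), 10(W), all W → L
n=19: reaches L-position 17 → W
n=20: reaches L-position 18 → W
n=21: reaches L-position 18 → W
n=22: reaches L-position 17 → W
n=23: reaches L-position 18 → W
n=24: only reaches 22(W), 21(W), 19(W), 16(W), all W → L
n=25: reaches L-position 17 → W
n=26: reaches L-position 24 → W
n=27: reaches L-position 24 → W
n=28: only reaches 26(W), 25(W), 23(W), 20(W), all W → L
n=29: reaches L-position 24 → W
n=30: reaches L-position 28 → W
n=31: reaches L-position 28 → W
n=32: reaches L-position 24 → W
n=33: reaches L-position 28 → W
n=34: only reaches 32(W), 31(W), 29(W), 26(W), all W → L
n=35: only reaches 33(W), 32(W), 30(W), 27(W), all W → L
n=36: reaches L-position 34 → W
n=37: reaches L-position 35 → W
n=38: reaches L-position 35 → W
n=39: reaches L-position 34 → W
n=40: reaches L-position 35 → W
L entries with 0 ≤ n ≤ 40: n = 0, 1, 7, 11, 17, 18, 24, 28, 34, 35; that makes 10.

10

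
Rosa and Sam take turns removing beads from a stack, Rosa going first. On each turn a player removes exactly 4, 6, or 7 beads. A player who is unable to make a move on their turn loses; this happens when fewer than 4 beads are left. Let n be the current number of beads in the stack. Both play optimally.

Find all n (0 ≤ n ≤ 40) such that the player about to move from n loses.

Compute win/loss labels from the base case upward. A position with no move is L. Any other position is W if it can reach an L in one move, else L.
n=0: no move → L
n=1: no move → L
n=2: no move → L
n=3: no move → L
n=4: W (go to 0, an L position)
n=5: W (go to 1, an L position)
n=6: W (go to 2, an L position)
n=7: W (go to 3, an L position)
n=8: W (go to 2, an L position)
n=9: W (go to 3, an L position)
n=10: W (go to 3, an L position)
n=11: L (options 7(W), 5(W), 4(W) are all W)
n=12: L (options 8(W), 6(W), 5(W) are all W)
n=13: L (options 9(W), 7(W), 6(W) are all W)
n=14: L (options 10(W), 8(W), 7(W) are all W)
n=15: W (go to 11, an L position)
n=16: W (go to 12, an L position)
n=17: W (go to 13, an L position)
n=18: W (go to 14, an L position)
n=19: W (go to 13, an L position)
n=20: W (go to 14, an L position)
n=21: W (go to 14, an L position)
n=22: L (options 18(W), 16(W), 15(W) are all W)
n=23: L (options 19(W), 17(W), 16(W) are all W)
n=24: L (options 20(W), 18(W), 17(W) are all W)
n=25: L (options 21(W), 19(W), 18(W) are all W)
n=26: W (go to 22, an L position)
n=27: W (go to 23, an L position)
n=28: W (go to 24, an L position)
n=29: W (go to 25, an L position)
n=30: W (go to 24, an L position)
n=31: W (go to 25, an L position)
n=32: W (go to 25, an L position)
n=33: L (options 29(W), 27(W), 26(W) are all W)
n=34: L (options 30(W), 28(W), 27(W) are all W)
n=35: L (options 31(W), 29(W), 28(W) are all W)
n=36: L (options 32(W), 30(W), 29(W) are all W)
n=37: W (go to 33, an L position)
n=38: W (go to 34, an L position)
n=39: W (go to 35, an L position)
n=40: W (go to 36, an L position)
The losing starting values of n are exactly the entries labelled L in this table (16 of them).

0, 1, 2, 3, 11, 12, 13, 14, 22, 23, 24, 25, 33, 34, 35, 36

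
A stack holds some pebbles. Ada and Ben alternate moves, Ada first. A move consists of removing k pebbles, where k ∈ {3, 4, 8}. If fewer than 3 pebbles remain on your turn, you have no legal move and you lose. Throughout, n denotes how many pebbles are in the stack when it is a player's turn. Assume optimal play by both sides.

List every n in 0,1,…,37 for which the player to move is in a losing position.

Positions with no move are L. A position that does have a move is losing for the player to move precisely when every available move leads to a winning position for the opponent. Fill in the labels:
n=0: no move → L
n=1: no move → L
n=2: no move → L
n=3: →0(L), so W
n=4: →1(L), so W
n=5: →2(L), so W
n=6: →2(L), so W
n=7: →4(W), 3(W) — all W, so L
n=8: →0(L), so W
n=9: →1(L), so W
n=10: →7(L), so W
n=11: →7(L), so W
n=12: →9(W), 8(W), 4(W) — all W, so L
n=13: →10(W), 9(W), 5(W) — all W, so L
n=14: →11(W), 10(W), 6(W) — all W, so L
n=15: →12(L), so W
n=16: →13(L), so W
n=17: →14(L), so W
n=18: →14(L), so W
n=19: →16(W), 15(W), 11(W) — all W, so L
n=20: →12(L), so W
n=21: →13(L), so W
n=22: →19(L), so W
n=23: →19(L), so W
n=24: →21(W), 20(W), 16(W) — all W, so L
n=25: →22(W), 21(W), 17(W) — all W, so L
n=26: →23(W), 22(W), 18(W) — all W, so L
n=27: →24(L), so W
n=28: →25(L), so W
n=29: →26(L), so W
n=30: →26(L), so W
n=31: →28(W), 27(W), 23(W) — all W, so L
n=32: →24(L), so W
n=33: →25(L), so W
n=34: →31(L), so W
n=35: →31(L), so W
n=36: →33(W), 32(W), 28(W) — all W, so L
n=37: →34(W), 33(W), 29(W) — all W, so L
Reading off the rows marked L gives the requested list; there are 14 such values of n.

0, 1, 2, 7, 12, 13, 14, 19, 24, 25, 26, 31, 36, 37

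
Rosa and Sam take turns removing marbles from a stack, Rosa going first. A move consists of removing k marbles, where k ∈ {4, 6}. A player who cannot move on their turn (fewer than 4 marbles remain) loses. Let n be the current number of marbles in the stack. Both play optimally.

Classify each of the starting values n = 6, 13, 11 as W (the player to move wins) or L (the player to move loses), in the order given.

Positions with no move are L. A position that does have a move is losing for the player to move precisely when every available move leads to a winning position for the opponent. Fill in the labels:
n=0: no move → L
n=1: no move → L
n=2: no move → L
n=3: no move → L
n=4: reaches L-position 0 → W
n=5: reaches L-position 1 → W
n=6: reaches L-position 2 → W
n=7: reaches L-position 3 → W
n=8: reaches L-position 2 → W
n=9: reaches L-position 3 → W
n=10: only reaches 6(W), 4(W), all W → L
n=11: only reaches 7(W), 5(W), all W → L
n=12: only reaches 8(W), 6(W), all W → L
n=13: only reaches 9(W), 7(W), all W → L

6: W, 13: L, 11: L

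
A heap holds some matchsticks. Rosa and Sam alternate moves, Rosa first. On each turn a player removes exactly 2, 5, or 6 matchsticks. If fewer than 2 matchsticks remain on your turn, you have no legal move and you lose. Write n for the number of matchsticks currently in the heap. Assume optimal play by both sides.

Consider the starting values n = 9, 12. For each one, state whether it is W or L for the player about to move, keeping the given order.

9: W, 12: L

Compute win/loss labels from the base case upward. A position with no move is L. Any other position is W if it can reach an L in one move, else L.
n=0: no move → L
n=1: no move → L
n=2: W (go to 0, an L position)
n=3: W (go to 1, an L position)
n=4: L (sole option 2(W) is W)
n=5: W (go to 0, an L position)
n=6: W (go to 4, an L position)
n=7: W (go to 1, an L position)
n=8: L (options 6(W), 3(W), 2(W) are all W)
n=9: W (go to 4, an L position)
n=10: W (go to 8, an L position)
n=11: L (options 9(W), 6(W), 5(W) are all W)
n=12: L (options 10(W), 7(W), 6(W) are all W)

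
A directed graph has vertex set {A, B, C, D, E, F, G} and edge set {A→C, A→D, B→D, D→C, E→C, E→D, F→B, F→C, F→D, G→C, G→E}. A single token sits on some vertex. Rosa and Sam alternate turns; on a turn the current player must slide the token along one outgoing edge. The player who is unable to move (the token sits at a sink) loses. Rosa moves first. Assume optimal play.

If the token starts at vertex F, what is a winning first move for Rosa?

Compute win/loss labels from the base case upward. A position with no move is L. Any other position is W if it can reach an L in one move, else L.
Every edge goes from a vertex to one that appears earlier in the order C, D, B, F, A, E, G, so processing vertices in that order labels each vertex after all of its successors.
C: no outgoing edge → L
D: W (go to C, an L position)
B: L (sole option D(W) is W)
F: W (go to B, an L position)
A: W (go to C, an L position)
E: W (go to C, an L position)
G: W (go to C, an L position)
From F, the L positions reachable in one move are: B, C. Any move reaching one of these is winning.

Move to B.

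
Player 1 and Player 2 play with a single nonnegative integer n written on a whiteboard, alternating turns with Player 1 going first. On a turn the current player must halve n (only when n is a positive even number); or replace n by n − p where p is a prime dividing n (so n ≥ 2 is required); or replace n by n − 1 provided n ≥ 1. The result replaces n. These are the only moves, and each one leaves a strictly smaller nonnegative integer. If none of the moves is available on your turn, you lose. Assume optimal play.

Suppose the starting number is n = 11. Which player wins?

Positions with no move are L. A position that does have a move is losing for the player to move precisely when every available move leads to a winning position for the opponent. Fill in the labels:
n=0: no move → L
n=1: W (go to 0, an L position)
n=2: W (go to 0, an L position)
n=3: W (go to 0, an L position)
n=4: L (options 2(W), 3(W) are all W)
n=5: W (go to 0, an L position)
n=6: W (go to 4, an L position)
n=7: W (go to 0, an L position)
n=8: W (go to 4, an L position)
n=9: L (options 6(W), 8(W) are all W)
n=10: W (go to 9, an L position)
n=11: W (go to 0, an L position)
From 11 Player 1 can move to 0, reaching an L position.

Player 1 wins.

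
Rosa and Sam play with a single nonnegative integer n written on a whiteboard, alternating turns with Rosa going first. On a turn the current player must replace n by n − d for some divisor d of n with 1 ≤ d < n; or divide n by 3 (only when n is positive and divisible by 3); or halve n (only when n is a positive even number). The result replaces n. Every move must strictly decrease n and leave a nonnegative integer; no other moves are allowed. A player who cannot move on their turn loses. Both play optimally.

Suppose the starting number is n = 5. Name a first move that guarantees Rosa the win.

Build the W/L table. Terminal = L. A non-terminal position is W if it has a move to some L; otherwise it is L.
n=0: no move → L
n=1: no move → L
n=2: →1(L), so W
n=3: →1(L), so W
n=4: →2(W), 3(W) — all W, so L
n=5: →4(L), so W
From 5, the L positions reachable in one move are: 4.

Move to 4.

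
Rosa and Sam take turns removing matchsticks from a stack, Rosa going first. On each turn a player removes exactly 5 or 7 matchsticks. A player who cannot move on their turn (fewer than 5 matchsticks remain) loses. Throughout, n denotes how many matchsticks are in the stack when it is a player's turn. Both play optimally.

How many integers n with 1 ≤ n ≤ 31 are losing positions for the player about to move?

Compute win/loss labels from the base case upward. A position with no move is L. Any other position is W if it can reach an L in one move, else L.
n=0: no move → L
n=1: no move → L
n=2: no move → L
n=3: no move → L
n=4: no move → L
n=5: →0(L), so W
n=6: →1(L), so W
n=7: →2(L), so W
n=8: →3(L), so W
n=9: →4(L), so W
n=10: →3(L), so W
n=11: →4(L), so W
n=12: →7(W), 5(W) — all W, so L
n=13: →8(W), 6(W) — all W, so L
n=14: →9(W), 7(W) — all W, so L
n=15: →10(W), 8(W) — all W, so L
n=16: →11(W), 9(W) — all W, so L
n=17: →12(L), so W
n=18: →13(L), so W
n=19: →14(L), so W
n=20: →15(L), so W
n=21: →16(L), so W
n=22: →15(L), so W
n=23: →16(L), so W
n=24: →19(W), 17(W) — all W, so L
n=25: →20(W), 18(W) — all W, so L
n=26: →21(W), 19(W) — all W, so L
n=27: →22(W), 20(W) — all W, so L
n=28: →23(W), 21(W) — all W, so L
n=29: →24(L), so W
n=30: →25(L), so W
n=31: →26(L), so W
L entries with 1 ≤ n ≤ 31 (n=0 is outside the asked range and is not counted): n = 1, 2, 3, 4, 12, 13, 14, 15, 16, 24, 25, 26, 27, 28; that makes 14.

14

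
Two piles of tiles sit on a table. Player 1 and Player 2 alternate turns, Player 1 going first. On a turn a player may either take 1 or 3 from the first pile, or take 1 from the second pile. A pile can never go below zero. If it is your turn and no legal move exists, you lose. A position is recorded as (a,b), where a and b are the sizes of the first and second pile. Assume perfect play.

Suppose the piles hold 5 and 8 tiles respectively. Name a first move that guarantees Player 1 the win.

Move to (4,8).

Build the W/L table. Terminal = L. A non-terminal position is W if it has a move to some L; otherwise it is L.
No move ever increases a pile, so every position that can arise here has a ≤ 5 and b ≤ 8; it is enough to label the cells with 0 ≤ a ≤ 5 and 0 ≤ b ≤ 8.
Every move lowers a or b (never raises either), so fill the grid row by row in increasing a, and left to right within a row: each cell's successors are then already labelled.
      b=0  b=1  b=2  b=3  b=4  b=5  b=6  b=7  b=8
a=0:    L    W    L    W    L    W    L    W    L
a=1:    W    L    W    L    W    L    W    L    W
a=2:    L    W    L    W    L    W    L    W    L
a=3:    W    L    W    L    W    L    W    L    W
a=4:    L    W    L    W    L    W    L    W    L
a=5:    W    L    W    L    W    L    W    L    W
Cells with no legal move (terminal, hence L): (0,0).
The remaining L cells, each justified by listing all of its moves:
(0,2): the only move is to (0,1)(W), a W ⇒ L
(0,4): the only move is to (0,3)(W), a W ⇒ L
(0,6): the only move is to (0,5)(W), a W ⇒ L
(0,8): the only move is to (0,7)(W), a W ⇒ L
(1,1): moves to (0,1)(W), (1,0)(W); every one is W ⇒ L
(1,3): moves to (0,3)(W), (1,2)(W); every one is W ⇒ L
(1,5): moves to (0,5)(W), (1,4)(W); every one is W ⇒ L
(1,7): moves to (0,7)(W), (1,6)(W); every one is W ⇒ L
(2,0): the only move is to (1,0)(W), a W ⇒ L
(2,2): moves to (1,2)(W), (2,1)(W); every one is W ⇒ L
(2,4): moves to (1,4)(W), (2,3)(W); every one is W ⇒ L
(2,6): moves to (1,6)(W), (2,5)(W); every one is W ⇒ L
(2,8): moves to (1,8)(W), (2,7)(W); every one is W ⇒ L
(3,1): moves to (2,1)(W), (0,1)(W), (3,0)(W); every one is W ⇒ L
(3,3): moves to (2,3)(W), (0,3)(W), (3,2)(W); every one is W ⇒ L
(3,5): moves to (2,5)(W), (0,5)(W), (3,4)(W); every one is W ⇒ L
(3,7): moves to (2,7)(W), (0,7)(W), (3,6)(W); every one is W ⇒ L
(4,0): moves to (3,0)(W), (1,0)(W); every one is W ⇒ L
(4,2): moves to (3,2)(W), (1,2)(W), (4,1)(W); every one is W ⇒ L
(4,4): moves to (3,4)(W), (1,4)(W), (4,3)(W); every one is W ⇒ L
(4,6): moves to (3,6)(W), (1,6)(W), (4,5)(W); every one is W ⇒ L
(4,8): moves to (3,8)(W), (1,8)(W), (4,7)(W); every one is W ⇒ L
(5,1): moves to (4,1)(W), (2,1)(W), (5,0)(W); every one is W ⇒ L
(5,3): moves to (4,3)(W), (2,3)(W), (5,2)(W); every one is W ⇒ L
(5,5): moves to (4,5)(W), (2,5)(W), (5,4)(W); every one is W ⇒ L
(5,7): moves to (4,7)(W), (2,7)(W), (5,6)(W); every one is W ⇒ L
Every other cell has at least one move into one of the L cells above, so it is W.
From (5,8), the L positions reachable in one move are: (4,8), (2,8), (5,7). Any move reaching one of these is winning.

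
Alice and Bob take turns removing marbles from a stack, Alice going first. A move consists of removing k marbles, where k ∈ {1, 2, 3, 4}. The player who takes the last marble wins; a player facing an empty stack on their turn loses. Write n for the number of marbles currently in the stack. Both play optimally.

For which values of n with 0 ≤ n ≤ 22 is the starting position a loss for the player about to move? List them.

0, 5, 10, 15, 20

Compute win/loss labels from the base case upward. A position with no move is L. Any other position is W if it can reach an L in one move, else L.
n=0: no move → L
n=1: reaches L-position 0 → W
n=2: reaches L-position 0 → W
n=3: reaches L-position 0 → W
n=4: reaches L-position 0 → W
n=5: only reaches 4(W), 3(W), 2(W), 1(W), all W → L
n=6: reaches L-position 5 → W
n=7: reaches L-position 5 → W
n=8: reaches L-position 5 → W
n=9: reaches L-position 5 → W
n=10: only reaches 9(W), 8(W), 7(W), 6(W), all W → L
n=11: reaches L-position 10 → W
n=12: reaches L-position 10 → W
n=13: reaches L-position 10 → W
n=14: reaches L-position 10 → W
n=15: only reaches 14(W), 13(W), 12(W), 11(W), all W → L
n=16: reaches L-position 15 → W
n=17: reaches L-position 15 → W
n=18: reaches L-position 15 → W
n=19: reaches L-position 15 → W
n=20: only reaches 19(W), 18(W), 17(W), 16(W), all W → L
n=21: reaches L-position 20 → W
n=22: reaches L-position 20 → W
The losing starting values of n are exactly the entries labelled L in this table (5 of them).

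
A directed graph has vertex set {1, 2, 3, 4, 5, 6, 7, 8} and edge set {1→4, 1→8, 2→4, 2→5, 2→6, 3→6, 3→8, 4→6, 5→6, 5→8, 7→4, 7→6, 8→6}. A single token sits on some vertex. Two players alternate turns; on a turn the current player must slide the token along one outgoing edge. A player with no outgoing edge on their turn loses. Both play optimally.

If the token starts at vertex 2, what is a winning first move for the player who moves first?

Work bottom-up. With no move the player to move loses. Otherwise the position is W if at least one move leads to an L position for the opponent, and L if every move leads to a W.
Every edge goes from a vertex to one that appears earlier in the order 6, 8, 3, 5, 4, 1, 2, 7, so processing vertices in that order labels each vertex after all of its successors.
6: no outgoing edge → L
8: W (go to 6, an L position)
3: W (go to 6, an L position)
5: W (go to 6, an L position)
4: W (go to 6, an L position)
1: L (options 4(W), 8(W) are all W)
2: W (go to 6, an L position)
7: W (go to 6, an L position)
From 2, the L positions reachable in one move are: 6.

Move to 6.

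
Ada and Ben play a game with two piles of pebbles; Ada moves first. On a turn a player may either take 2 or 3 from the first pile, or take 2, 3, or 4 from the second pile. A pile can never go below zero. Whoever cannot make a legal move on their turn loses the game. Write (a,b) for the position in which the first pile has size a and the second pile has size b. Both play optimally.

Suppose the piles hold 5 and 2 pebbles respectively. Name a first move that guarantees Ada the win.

Move to (3,2).

Work bottom-up. With no move the player to move loses. Otherwise the position is W if at least one move leads to an L position for the opponent, and L if every move leads to a W.
No move ever increases a pile, so every position that can arise here has a ≤ 5 and b ≤ 2; it is enough to label the cells with 0 ≤ a ≤ 5 and 0 ≤ b ≤ 2.
Every move lowers a or b (never raises either), so fill the grid row by row in increasing a, and left to right within a row: each cell's successors are then already labelled.
      b=0  b=1  b=2
a=0:    L    L    W
a=1:    L    L    W
a=2:    W    W    L
a=3:    W    W    L
a=4:    W    W    W
a=5:    L    L    W
Cells with no legal move (terminal, hence L): (0,0), (0,1), (1,0), (1,1).
The remaining L cells, each justified by listing all of its moves:
(2,2): only reaches (0,2)(W), (2,0)(W), all W → L
(3,2): only reaches (1,2)(W), (0,2)(W), (3,0)(W), all W → L
(5,0): only reaches (3,0)(W), (2,0)(W), all W → L
(5,1): only reaches (3,1)(W), (2,1)(W), all W → L
Every other cell has at least one move into one of the L cells above, so it is W.
From (5,2), the L positions reachable in one move are: (3,2), (2,2), (5,0). Any move reaching one of these is winning.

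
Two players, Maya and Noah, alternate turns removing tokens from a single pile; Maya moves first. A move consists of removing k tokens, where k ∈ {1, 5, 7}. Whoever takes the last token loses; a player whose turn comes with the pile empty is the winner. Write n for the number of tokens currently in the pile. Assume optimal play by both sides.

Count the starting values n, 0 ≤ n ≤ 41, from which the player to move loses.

21

Classify positions by backward induction: terminal positions (no move available) are W. From any other position, the mover wins iff some move reaches an L.
n=0: no move; the opponent has just taken the last token and therefore loses → W
n=1: only reaches 0(W), which is W → L
n=2: reaches L-position 1 → W
n=3: only reaches 2(W), which is W → L
n=4: reaches L-position 3 → W
n=5: only reaches 4(W), 0(W), all W → L
n=6: reaches L-position 5 → W
n=7: only reaches 6(W), 2(W), 0(W), all W → L
n=8: reaches L-position 7 → W
n=9: only reaches 8(W), 4(W), 2(W), all W → L
n=10: reaches L-position 9 → W
n=11: only reaches 10(W), 6(W), 4(W), all W → L
n=12: reaches L-position 11 → W
n=13: only reaches 12(W), 8(W), 6(W), all W → L
n=14: reaches L-position 13 → W
n=15: only reaches 14(W), 10(W), 8(W), all W → L
n=16: reaches L-position 15 → W
n=17: only reaches 16(W), 12(W), 10(W), all W → L
n=18: reaches L-position 17 → W
n=19: only reaches 18(W), 14(W), 12(W), all W → L
n=20: reaches L-position 19 → W
n=21: only reaches 20(W), 16(W), 14(W), all W → L
n=22: reaches L-position 21 → W
n=23: only reaches 22(W), 18(W), 16(W), all W → L
n=24: reaches L-position 23 → W
n=25: only reaches 24(W), 20(W), 18(W), all W → L
n=26: reaches L-position 25 → W
n=27: only reaches 26(W), 22(W), 20(W), all W → L
n=28: reaches L-position 27 → W
n=29: only reaches 28(W), 24(W), 22(W), all W → L
n=30: reaches L-position 29 → W
n=31: only reaches 30(W), 26(W), 24(W), all W → L
n=32: reaches L-position 31 → W
n=33: only reaches 32(W), 28(W), 26(W), all W → L
n=34: reaches L-position 33 → W
n=35: only reaches 34(W), 30(W), 28(W), all W → L
n=36: reaches L-position 35 → W
n=37: only reaches 36(W), 32(W), 30(W), all W → L
n=38: reaches L-position 37 → W
n=39: only reaches 38(W), 34(W), 32(W), all W → L
n=40: reaches L-position 39 → W
n=41: only reaches 40(W), 36(W), 34(W), all W → L
L entries with 0 ≤ n ≤ 41: n = 1, 3, 5, 7, 9, 11, 13, 15, 17, 19, 21, 23, 25, 27, 29, 31, 33, 35, 37, 39, 41; that makes 21.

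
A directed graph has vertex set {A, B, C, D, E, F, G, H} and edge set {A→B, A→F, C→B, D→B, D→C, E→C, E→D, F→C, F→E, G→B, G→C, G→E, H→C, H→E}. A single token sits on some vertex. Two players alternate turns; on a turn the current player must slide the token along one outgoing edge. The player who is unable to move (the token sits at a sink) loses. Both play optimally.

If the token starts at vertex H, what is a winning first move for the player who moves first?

Move to E.

Use the standard recursion: the mover loses at a terminal position; elsewhere, the mover wins exactly when some move hands the opponent an L position.
Every edge goes from a vertex to one that appears earlier in the order B, C, D, E, G, F, A, H, so processing vertices in that order labels each vertex after all of its successors.
B: no outgoing edge → L
C: can move to B, which is L ⇒ W
D: can move to B, which is L ⇒ W
E: moves to D(W), C(W); every one is W ⇒ L
G: can move to E, which is L ⇒ W
F: can move to E, which is L ⇒ W
A: can move to B, which is L ⇒ W
H: can move to E, which is L ⇒ W
From H, the L positions reachable in one move are: E.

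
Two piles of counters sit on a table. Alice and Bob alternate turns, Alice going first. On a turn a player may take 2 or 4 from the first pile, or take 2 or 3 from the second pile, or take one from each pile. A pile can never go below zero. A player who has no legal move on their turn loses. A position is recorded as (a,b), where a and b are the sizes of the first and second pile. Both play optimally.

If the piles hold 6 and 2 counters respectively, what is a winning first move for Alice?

Move to (2,2).

Positions with no move are L. A position that does have a move is losing for the player to move precisely when every available move leads to a winning position for the opponent. Fill in the labels:
No move ever increases a pile, so every position that can arise here has a ≤ 6 and b ≤ 2; it is enough to label the cells with 0 ≤ a ≤ 6 and 0 ≤ b ≤ 2.
Every move lowers a or b (never raises either), so fill the grid row by row in increasing a, and left to right within a row: each cell's successors are then already labelled.
      b=0  b=1  b=2
a=0:    L    L    W
a=1:    L    W    W
a=2:    W    W    L
a=3:    W    L    L
a=4:    W    W    W
a=5:    W    W    W
a=6:    L    L    W
Cells with no legal move (terminal, hence L): (0,0), (0,1), (1,0).
The remaining L cells, each justified by listing all of its moves:
(2,2): only reaches (0,2)(W), (2,0)(W), (1,1)(W), all W → L
(3,1): only reaches (1,1)(W), (2,0)(W), all W → L
(3,2): only reaches (1,2)(W), (3,0)(W), (2,1)(W), all W → L
(6,0): only reaches (4,0)(W), (2,0)(W), all W → L
(6,1): only reaches (4,1)(W), (2,1)(W), (5,0)(W), all W → L
Every other cell has at least one move into one of the L cells above, so it is W.
From (6,2), the L positions reachable in one move are: (2,2), (6,0). Any move reaching one of these is winning.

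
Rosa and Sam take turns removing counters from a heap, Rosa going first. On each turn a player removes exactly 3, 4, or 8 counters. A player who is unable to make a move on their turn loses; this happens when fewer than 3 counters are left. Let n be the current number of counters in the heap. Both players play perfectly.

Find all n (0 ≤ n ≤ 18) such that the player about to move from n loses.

Work bottom-up. With no move the player to move loses. Otherwise the position is W if at least one move leads to an L position for the opponent, and L if every move leads to a W.
n=0: no move → L
n=1: no move → L
n=2: no move → L
n=3: →0(L), so W
n=4: →1(L), so W
n=5: →2(L), so W
n=6: →2(L), so W
n=7: →4(W), 3(W) — all W, so L
n=8: →0(L), so W
n=9: →1(L), so W
n=10: →7(L), so W
n=11: →7(L), so W
n=12: →9(W), 8(W), 4(W) — all W, so L
n=13: →10(W), 9(W), 5(W) — all W, so L
n=14: →11(W), 10(W), 6(W) — all W, so L
n=15: →12(L), so W
n=16: →13(L), so W
n=17: →14(L), so W
n=18: →14(L), so W
Reading off the rows marked L gives the requested list; there are 7 such values of n.

0, 1, 2, 7, 12, 13, 14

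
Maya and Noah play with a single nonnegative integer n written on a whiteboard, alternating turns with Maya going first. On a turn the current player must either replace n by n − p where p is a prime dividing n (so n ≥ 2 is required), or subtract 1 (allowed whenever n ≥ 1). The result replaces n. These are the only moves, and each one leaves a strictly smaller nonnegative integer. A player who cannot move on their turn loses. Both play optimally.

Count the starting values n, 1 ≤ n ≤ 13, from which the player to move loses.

Classify positions by backward induction: terminal positions (no move available) are L. From any other position, the mover wins iff some move reaches an L.
n=0: no move → L
n=1: can move to 0, which is L ⇒ W
n=2: can move to 0, which is L ⇒ W
n=3: can move to 0, which is L ⇒ W
n=4: moves to 2(W), 3(W); every one is W ⇒ L
n=5: can move to 0, which is L ⇒ W
n=6: can move to 4, which is L ⇒ W
n=7: can move to 0, which is L ⇒ W
n=8: moves to 6(W), 7(W); every one is W ⇒ L
n=9: can move to 8, which is L ⇒ W
n=10: can move to 8, which is L ⇒ W
n=11: can move to 0, which is L ⇒ W
n=12: moves to 9(W), 10(W), 11(W); every one is W ⇒ L
n=13: can move to 0, which is L ⇒ W
L entries with 1 ≤ n ≤ 13 (n=0 is outside the asked range and is not counted): n = 4, 8, 12; that makes 3.

3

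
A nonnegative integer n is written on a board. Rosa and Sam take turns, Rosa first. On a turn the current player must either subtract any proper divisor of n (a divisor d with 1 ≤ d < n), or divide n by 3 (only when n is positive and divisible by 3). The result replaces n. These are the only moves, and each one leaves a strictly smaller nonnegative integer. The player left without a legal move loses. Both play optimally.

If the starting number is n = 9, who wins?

Sam wins.

Classify positions by backward induction: terminal positions (no move available) are L. From any other position, the mover wins iff some move reaches an L.
n=0: no move → L
n=1: no move → L
n=2: reaches L-position 1 → W
n=3: reaches L-position 1 → W
n=4: only reaches 2(W), 3(W), all W → L
n=5: reaches L-position 4 → W
n=6: reaches L-position 4 → W
n=7: only reaches 6(W), which is W → L
n=8: reaches L-position 4 → W
n=9: only reaches 3(W), 6(W), 8(W), all W → L
The starting position 9 is L: whatever Rosa does, the opponent receives a W position.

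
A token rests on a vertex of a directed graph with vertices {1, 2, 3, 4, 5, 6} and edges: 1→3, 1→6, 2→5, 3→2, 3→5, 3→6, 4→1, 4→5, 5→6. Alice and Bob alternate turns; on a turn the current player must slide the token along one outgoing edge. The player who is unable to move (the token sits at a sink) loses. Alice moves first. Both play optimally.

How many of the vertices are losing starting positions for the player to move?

3

Label each position W (a win for the player to move) or L (a loss). A position with no legal move is L; any other position is W exactly when some move reaches an L, and L when every move reaches a W.
Every edge goes from a vertex to one that appears earlier in the order 6, 5, 2, 3, 1, 4, so processing vertices in that order labels each vertex after all of its successors.
6: no outgoing edge → L
5: →6(L), so W
2: →5(W) only, which is W, so L
3: →2(L), so W
1: →6(L), so W
4: →1(W), 5(W) — all W, so L
The L vertices are 2, 4, 6; that is 3 in all.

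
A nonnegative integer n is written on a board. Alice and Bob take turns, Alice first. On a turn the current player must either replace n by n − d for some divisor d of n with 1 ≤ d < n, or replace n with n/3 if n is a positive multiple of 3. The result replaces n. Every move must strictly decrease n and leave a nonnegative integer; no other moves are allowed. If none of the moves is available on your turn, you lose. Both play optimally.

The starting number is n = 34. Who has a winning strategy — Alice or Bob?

Alice wins.

Positions with no move are L. A position that does have a move is losing for the player to move precisely when every available move leads to a winning position for the opponent. Fill in the labels:
n=0: no move → L
n=1: no move → L
n=2: reaches L-position 1 → W
n=3: reaches L-position 1 → W
n=4: only reaches 2(W), 3(W), all W → L
n=5: reaches L-position 4 → W
n=6: reaches L-position 4 → W
n=7: only reaches 6(W), which is W → L
n=8: reaches L-position 4 → W
n=9: only reaches 3(W), 6(W), 8(W), all W → L
n=10: reaches L-position 9 → W
n=11: only reaches 10(W), which is W → L
n=12: reaches L-position 4 → W
n=13: only reaches 12(W), which is W → L
n=14: reaches L-position 7 → W
n=15: only reaches 5(W), 10(W), 12(W), 14(W), all W → L
n=16: reaches L-position 15 → W
n=17: only reaches 16(W), which is W → L
n=18: reaches L-position 9 → W
n=19: only reaches 18(W), which is W → L
n=20: reaches L-position 15 → W
n=21: reaches L-position 7 → W
n=22: reaches L-position 11 → W
n=23: only reaches 22(W), which is W → L
n=24: reaches L-position 23 → W
n=25: only reaches 20(W), 24(W), all W → L
n=26: reaches L-position 13 → W
n=27: reaches L-position 9 → W
n=28: only reaches 14(W), 21(W), 24(W), 26(W), 27(W), all W → L
n=29: reaches L-position 28 → W
n=30: reaches L-position 15 → W
n=31: only reaches 30(W), which is W → L
n=32: reaches L-position 28 → W
n=33: reaches L-position 11 → W
n=34: reaches L-position 17 → W
The starting position 34 is W: Alice should move to 17, handing over an L position.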